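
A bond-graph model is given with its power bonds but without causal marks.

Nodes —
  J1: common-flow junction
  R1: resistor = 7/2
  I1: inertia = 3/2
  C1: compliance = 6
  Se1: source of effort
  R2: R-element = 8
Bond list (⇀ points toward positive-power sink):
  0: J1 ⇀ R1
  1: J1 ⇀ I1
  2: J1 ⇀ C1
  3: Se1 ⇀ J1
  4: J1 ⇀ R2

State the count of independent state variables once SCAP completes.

2  (C1, I1 all integral)

#3 stroke at J1  (Se1 (Se) sets effort on bond)
#1 stroke at I1  (I1: I, integral causality)
#0 stroke at J1  (common-f at J1 fixed by 1)
#2 stroke at J1  (J1: bond 1 brought flow, rest push out)
#4 stroke at J1  (J1 flow already set via bond 1)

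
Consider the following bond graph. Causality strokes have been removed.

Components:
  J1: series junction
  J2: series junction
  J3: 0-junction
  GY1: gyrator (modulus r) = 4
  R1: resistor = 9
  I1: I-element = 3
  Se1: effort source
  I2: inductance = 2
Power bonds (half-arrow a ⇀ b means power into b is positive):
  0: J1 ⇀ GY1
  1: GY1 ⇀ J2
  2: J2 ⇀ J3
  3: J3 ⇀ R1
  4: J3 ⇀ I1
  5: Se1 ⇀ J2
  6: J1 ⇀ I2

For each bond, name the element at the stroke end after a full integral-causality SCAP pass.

bond 5 stroke at J2  (Se1: effort source, stroke at far end)
bond 4 stroke at I1  (I1: I, integral causality)
bond 6 stroke at I2  (prefer integral on I2)
bond 0 stroke at J1  (J1 flow already set via bond 6)
bond 1 stroke at J2  (GY1 both-in/both-out from 0)
bond 2 stroke at J3  (J2: last free bond brings flow in)
bond 3 stroke at R1  (0-jn J3 has e-setter on 2)

#0 |J1
#1 |J2
#2 |J3
#3 |R1
#4 |I1
#5 |J2
#6 |I2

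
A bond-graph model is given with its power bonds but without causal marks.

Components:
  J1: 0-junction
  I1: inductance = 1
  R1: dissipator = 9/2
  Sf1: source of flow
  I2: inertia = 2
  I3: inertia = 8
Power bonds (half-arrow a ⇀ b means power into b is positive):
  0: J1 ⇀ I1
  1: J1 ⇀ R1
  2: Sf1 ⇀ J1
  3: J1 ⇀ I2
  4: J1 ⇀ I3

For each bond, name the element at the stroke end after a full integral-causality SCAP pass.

b0 stroke at I1
b1 stroke at J1
b2 stroke at Sf1
b3 stroke at I2
b4 stroke at I3

#2 stroke→Sf1  (Sf1: flow source, stroke at near end)
#0 stroke→I1  (I1 outputs flow p/I1)
#3 stroke→I2  (I2 outputs flow p/I2)
#4 stroke→I3  (prefer integral on I3)
#1 stroke→J1  (closing 0-jn rule on J1)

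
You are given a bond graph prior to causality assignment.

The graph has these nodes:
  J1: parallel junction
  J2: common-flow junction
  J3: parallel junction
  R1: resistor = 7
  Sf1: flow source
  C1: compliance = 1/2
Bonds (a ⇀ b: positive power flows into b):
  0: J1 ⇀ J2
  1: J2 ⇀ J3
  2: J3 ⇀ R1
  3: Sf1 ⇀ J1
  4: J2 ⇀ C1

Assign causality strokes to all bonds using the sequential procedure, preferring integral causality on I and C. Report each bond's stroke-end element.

β0 |J1
β1 |J2
β2 |J3
β3 |Sf1
β4 |J2

bond 3 →Sf1  (Sf1: flow source, stroke at near end)
bond 0 →J1  (J1: last free bond brings effort in)
bond 1 →J2  (1-jn J2 has f-setter on 0)
bond 4 →J2  (common-f at J2 fixed by 0)
bond 2 →J3  (J3: last free bond brings effort in)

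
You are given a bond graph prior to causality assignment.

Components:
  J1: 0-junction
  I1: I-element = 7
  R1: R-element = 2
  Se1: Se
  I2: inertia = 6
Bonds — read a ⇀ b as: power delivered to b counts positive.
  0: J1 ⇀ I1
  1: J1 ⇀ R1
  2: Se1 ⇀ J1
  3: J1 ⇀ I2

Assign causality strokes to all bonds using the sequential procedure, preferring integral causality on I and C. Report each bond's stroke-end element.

β0 |I1
β1 |R1
β2 |J1
β3 |I2

#2 stroke at J1  (source Se1 imposes e)
#0 stroke at I1  (0-jn J1 has e-setter on 2)
#1 stroke at R1  (J1 effort already set via bond 2)
#3 stroke at I2  (common-e at J1 fixed by 2)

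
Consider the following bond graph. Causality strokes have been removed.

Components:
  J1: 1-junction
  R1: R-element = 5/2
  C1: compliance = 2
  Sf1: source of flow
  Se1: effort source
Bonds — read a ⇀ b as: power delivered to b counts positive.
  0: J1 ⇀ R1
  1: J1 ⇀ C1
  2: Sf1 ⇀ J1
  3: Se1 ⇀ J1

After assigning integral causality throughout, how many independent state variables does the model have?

β2 |Sf1  (Sf1 (Sf) sets flow on bond)
β3 |J1  (Se1 (Se) sets effort on bond)
β0 |J1  (common-f at J1 fixed by 2)
β1 |J1  (J1: bond 2 brought flow, rest push out)

1  (C1 all integral)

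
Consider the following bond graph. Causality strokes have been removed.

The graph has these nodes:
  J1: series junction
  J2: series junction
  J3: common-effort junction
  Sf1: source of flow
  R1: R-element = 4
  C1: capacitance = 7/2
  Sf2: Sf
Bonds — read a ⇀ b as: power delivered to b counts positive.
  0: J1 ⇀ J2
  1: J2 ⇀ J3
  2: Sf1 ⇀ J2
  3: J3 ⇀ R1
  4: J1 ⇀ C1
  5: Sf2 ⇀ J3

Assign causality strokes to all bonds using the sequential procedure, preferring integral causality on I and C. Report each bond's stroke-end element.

b0 stroke→J2
b1 stroke→J2
b2 stroke→Sf1
b3 stroke→J3
b4 stroke→J1
b5 stroke→Sf2

#2 →Sf1  (Sf1 (Sf) sets flow on bond)
#5 →Sf2  (Sf2: flow source, stroke at near end)
#0 →J2  (J2: bond 2 brought flow, rest push out)
#1 →J2  (J2: bond 2 brought flow, rest push out)
#3 →J3  (J3: last free bond brings effort in)
#4 →J1  (common-f at J1 fixed by 0)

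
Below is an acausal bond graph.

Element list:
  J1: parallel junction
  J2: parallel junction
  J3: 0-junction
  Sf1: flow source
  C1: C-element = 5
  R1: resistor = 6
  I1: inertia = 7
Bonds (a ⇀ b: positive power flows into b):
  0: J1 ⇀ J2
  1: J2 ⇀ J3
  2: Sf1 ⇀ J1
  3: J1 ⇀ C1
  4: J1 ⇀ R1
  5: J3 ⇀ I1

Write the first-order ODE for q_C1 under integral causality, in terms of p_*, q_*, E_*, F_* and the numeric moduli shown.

bond 2 →Sf1  (Sf1 (Sf) sets flow on bond)
bond 3 →J1  (C1: C, integral causality)
bond 0 →J2  (J1: bond 3 brought effort, rest push out)
bond 4 →R1  (J1 effort already set via bond 3)
bond 1 →J3  (J2 effort already set via bond 0)
bond 5 →I1  (0-jn J3 has e-setter on 1)

dq_C1/dt = F_Sf1 - p_I1/7 - q_C1/30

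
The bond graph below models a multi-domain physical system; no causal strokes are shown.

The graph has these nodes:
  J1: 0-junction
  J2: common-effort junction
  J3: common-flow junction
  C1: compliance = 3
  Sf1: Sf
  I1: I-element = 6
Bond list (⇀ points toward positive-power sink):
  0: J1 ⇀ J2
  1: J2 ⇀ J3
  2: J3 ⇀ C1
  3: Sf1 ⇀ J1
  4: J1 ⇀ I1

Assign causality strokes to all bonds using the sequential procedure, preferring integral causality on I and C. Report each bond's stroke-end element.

#3 →Sf1  (Sf1: flow source, stroke at near end)
#2 →J3  (C1: C, integral causality)
#1 →J2  (J3: last free bond brings flow in)
#0 →J1  (J2 effort already set via bond 1)
#4 →I1  (0-jn J1 has e-setter on 0)

bond 0 |J1
bond 1 |J2
bond 2 |J3
bond 3 |Sf1
bond 4 |I1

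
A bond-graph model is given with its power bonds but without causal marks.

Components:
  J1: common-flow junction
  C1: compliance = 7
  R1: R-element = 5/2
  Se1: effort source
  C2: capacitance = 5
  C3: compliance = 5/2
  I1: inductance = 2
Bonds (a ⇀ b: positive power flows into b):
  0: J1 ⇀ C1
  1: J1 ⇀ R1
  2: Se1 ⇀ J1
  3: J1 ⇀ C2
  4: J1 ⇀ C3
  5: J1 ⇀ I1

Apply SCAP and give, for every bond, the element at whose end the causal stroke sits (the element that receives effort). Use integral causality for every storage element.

bond 0 |J1
bond 1 |J1
bond 2 |J1
bond 3 |J1
bond 4 |J1
bond 5 |I1

bond 2 stroke at J1  (source Se1 imposes e)
bond 0 stroke at J1  (C1 integral (e out))
bond 3 stroke at J1  (C2 outputs effort q/C2)
bond 4 stroke at J1  (C3: C, integral causality)
bond 5 stroke at I1  (I1: I, integral causality)
bond 1 stroke at J1  (common-f at J1 fixed by 5)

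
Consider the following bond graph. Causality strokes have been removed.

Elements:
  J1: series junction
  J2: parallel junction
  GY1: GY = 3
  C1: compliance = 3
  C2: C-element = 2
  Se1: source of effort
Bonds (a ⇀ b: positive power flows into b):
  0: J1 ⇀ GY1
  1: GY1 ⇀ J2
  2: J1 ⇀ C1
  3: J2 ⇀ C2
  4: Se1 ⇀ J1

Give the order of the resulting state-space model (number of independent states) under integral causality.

β4 stroke at J1  (Se1 (Se) sets effort on bond)
β2 stroke at J1  (C1 outputs effort q/C1)
β0 stroke at GY1  (closing 1-jn rule on J1)
β1 stroke at GY1  (through GY1, causality inverts; strokes same side of GY1)
β3 stroke at J2  (only one effort-in slot at J2)

2  (C1, C2 all integral)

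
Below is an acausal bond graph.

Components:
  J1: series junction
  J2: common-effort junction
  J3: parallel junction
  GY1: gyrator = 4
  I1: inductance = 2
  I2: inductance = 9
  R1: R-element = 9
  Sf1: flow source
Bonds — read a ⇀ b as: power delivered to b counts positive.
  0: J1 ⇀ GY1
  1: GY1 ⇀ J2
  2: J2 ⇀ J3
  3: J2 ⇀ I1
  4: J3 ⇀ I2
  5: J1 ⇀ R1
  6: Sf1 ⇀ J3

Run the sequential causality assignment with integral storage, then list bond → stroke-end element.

b6 stroke→Sf1  (Sf1 fixes flow; stroke at Sf1)
b3 stroke→I1  (prefer integral on I1)
b4 stroke→I2  (I2: I, integral causality)
b2 stroke→J3  (closing 0-jn rule on J3)
b1 stroke→J2  (J2: last free bond brings effort in)
b0 stroke→J1  (GY GY1: same side as bond 1)
b5 stroke→R1  (only one flow-in slot at J1)

bond 0 |J1
bond 1 |J2
bond 2 |J3
bond 3 |I1
bond 4 |I2
bond 5 |R1
bond 6 |Sf1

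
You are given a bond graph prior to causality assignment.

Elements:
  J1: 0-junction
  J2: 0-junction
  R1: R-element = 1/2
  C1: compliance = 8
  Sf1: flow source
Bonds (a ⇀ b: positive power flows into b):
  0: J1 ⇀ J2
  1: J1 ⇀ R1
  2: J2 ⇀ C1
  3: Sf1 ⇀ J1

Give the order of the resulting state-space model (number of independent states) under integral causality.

bond 3 |Sf1  (Sf1: flow source, stroke at near end)
bond 2 |J2  (C1: C, integral causality)
bond 0 |J1  (J2 effort already set via bond 2)
bond 1 |R1  (0-jn J1 has e-setter on 0)

1  (C1 all integral)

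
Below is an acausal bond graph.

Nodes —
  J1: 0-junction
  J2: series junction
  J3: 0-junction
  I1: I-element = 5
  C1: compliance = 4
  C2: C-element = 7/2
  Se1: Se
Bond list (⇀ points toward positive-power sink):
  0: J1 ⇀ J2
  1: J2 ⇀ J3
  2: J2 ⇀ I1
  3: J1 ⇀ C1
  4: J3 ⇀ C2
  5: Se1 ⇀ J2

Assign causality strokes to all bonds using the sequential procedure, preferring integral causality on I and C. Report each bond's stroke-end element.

#0 →J2
#1 →J2
#2 →I1
#3 →J1
#4 →J3
#5 →J2

b5 stroke→J2  (Se1 (Se) sets effort on bond)
b2 stroke→I1  (I1: I, integral causality)
b0 stroke→J2  (common-f at J2 fixed by 2)
b1 stroke→J2  (J2: bond 2 brought flow, rest push out)
b4 stroke→J3  (closing 0-jn rule on J3)
b3 stroke→J1  (J1: last free bond brings effort in)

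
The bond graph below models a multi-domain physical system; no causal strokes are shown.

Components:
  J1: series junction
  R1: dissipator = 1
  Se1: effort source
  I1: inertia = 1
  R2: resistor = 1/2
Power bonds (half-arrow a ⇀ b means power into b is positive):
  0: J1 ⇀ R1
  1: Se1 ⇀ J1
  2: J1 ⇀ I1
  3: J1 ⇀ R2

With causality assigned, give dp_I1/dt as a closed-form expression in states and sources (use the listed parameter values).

dp_I1/dt = E_Se1 - 3*p_I1/2

β1 |J1  (source Se1 imposes e)
β2 |I1  (I1: I, integral causality)
β0 |J1  (1-jn J1 has f-setter on 2)
β3 |J1  (J1 flow already set via bond 2)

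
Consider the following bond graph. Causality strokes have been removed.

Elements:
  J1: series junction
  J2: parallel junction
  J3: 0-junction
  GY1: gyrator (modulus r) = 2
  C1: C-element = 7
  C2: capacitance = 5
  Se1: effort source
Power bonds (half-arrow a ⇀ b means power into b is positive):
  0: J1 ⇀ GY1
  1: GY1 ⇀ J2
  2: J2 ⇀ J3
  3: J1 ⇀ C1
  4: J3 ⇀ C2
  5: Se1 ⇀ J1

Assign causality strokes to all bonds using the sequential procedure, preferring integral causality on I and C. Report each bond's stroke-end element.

#5 |J1  (Se1 fixes effort; stroke away)
#3 |J1  (C1 outputs effort q/C1)
#0 |GY1  (J1: last free bond brings flow in)
#1 |GY1  (GY GY1: same side as bond 0)
#2 |J2  (closing 0-jn rule on J2)
#4 |J3  (J3: last free bond brings effort in)

b0 stroke at GY1
b1 stroke at GY1
b2 stroke at J2
b3 stroke at J1
b4 stroke at J3
b5 stroke at J1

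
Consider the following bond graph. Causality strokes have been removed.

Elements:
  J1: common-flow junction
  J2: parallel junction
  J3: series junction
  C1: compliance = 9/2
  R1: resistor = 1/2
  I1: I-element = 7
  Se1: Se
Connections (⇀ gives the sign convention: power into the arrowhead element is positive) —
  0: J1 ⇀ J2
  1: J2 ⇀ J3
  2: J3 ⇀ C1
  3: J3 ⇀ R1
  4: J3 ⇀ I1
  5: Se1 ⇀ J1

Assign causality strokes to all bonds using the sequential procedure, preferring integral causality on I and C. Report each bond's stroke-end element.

bond 0 stroke→J2
bond 1 stroke→J3
bond 2 stroke→J3
bond 3 stroke→J3
bond 4 stroke→I1
bond 5 stroke→J1

β5 →J1  (source Se1 imposes e)
β0 →J2  (J1: last free bond brings flow in)
β1 →J3  (common-e at J2 fixed by 0)
β2 →J3  (prefer integral on C1)
β4 →I1  (I1 outputs flow p/I1)
β3 →J3  (1-jn J3 has f-setter on 4)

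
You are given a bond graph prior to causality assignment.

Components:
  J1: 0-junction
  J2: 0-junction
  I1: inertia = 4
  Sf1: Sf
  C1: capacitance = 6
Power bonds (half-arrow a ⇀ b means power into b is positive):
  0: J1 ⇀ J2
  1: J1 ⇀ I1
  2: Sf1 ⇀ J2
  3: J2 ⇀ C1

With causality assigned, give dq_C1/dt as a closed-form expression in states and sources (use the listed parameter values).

dq_C1/dt = F_Sf1 - p_I1/4

#2 →Sf1  (Sf1 fixes flow; stroke at Sf1)
#1 →I1  (I1 integral (f out))
#0 →J1  (J1: last free bond brings effort in)
#3 →J2  (only one effort-in slot at J2)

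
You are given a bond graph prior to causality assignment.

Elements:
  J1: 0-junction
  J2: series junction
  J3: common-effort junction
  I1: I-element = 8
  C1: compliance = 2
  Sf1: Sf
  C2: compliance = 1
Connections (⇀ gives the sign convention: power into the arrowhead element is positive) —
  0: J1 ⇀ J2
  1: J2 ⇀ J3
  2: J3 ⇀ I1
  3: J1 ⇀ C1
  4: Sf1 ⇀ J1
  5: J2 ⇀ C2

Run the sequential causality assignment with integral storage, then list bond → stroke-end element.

β4 stroke→Sf1  (source Sf1 imposes f)
β2 stroke→I1  (prefer integral on I1)
β1 stroke→J3  (only one effort-in slot at J3)
β0 stroke→J2  (1-jn J2 has f-setter on 1)
β5 stroke→J2  (common-f at J2 fixed by 1)
β3 stroke→J1  (J1 needs exactly one e-in)

#0 →J2
#1 →J3
#2 →I1
#3 →J1
#4 →Sf1
#5 →J2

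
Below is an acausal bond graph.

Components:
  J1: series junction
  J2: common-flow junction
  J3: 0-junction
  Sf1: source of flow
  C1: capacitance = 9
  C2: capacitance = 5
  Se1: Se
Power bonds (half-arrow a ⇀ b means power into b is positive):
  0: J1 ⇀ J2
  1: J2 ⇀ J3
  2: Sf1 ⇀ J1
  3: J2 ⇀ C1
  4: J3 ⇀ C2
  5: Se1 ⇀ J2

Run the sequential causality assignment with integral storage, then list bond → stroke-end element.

b0 →J1
b1 →J2
b2 →Sf1
b3 →J2
b4 →J3
b5 →J2

b2 →Sf1  (Sf1: flow source, stroke at near end)
b5 →J2  (Se1 fixes effort; stroke away)
b0 →J1  (J1 flow already set via bond 2)
b1 →J2  (1-jn J2 has f-setter on 0)
b3 →J2  (J2: bond 0 brought flow, rest push out)
b4 →J3  (only one effort-in slot at J3)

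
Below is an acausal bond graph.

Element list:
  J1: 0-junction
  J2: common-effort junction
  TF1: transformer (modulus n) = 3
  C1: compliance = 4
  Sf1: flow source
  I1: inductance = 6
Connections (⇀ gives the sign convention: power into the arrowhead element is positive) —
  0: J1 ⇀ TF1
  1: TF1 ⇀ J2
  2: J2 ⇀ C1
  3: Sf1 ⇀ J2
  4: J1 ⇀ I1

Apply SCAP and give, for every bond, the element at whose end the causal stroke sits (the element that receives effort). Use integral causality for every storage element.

b3 →Sf1  (Sf1 fixes flow; stroke at Sf1)
b2 →J2  (prefer integral on C1)
b1 →TF1  (J2 effort already set via bond 2)
b0 →J1  (through TF1, causality passes straight; one stroke at TF1)
b4 →I1  (J1: bond 0 brought effort, rest push out)

β0 |J1
β1 |TF1
β2 |J2
β3 |Sf1
β4 |I1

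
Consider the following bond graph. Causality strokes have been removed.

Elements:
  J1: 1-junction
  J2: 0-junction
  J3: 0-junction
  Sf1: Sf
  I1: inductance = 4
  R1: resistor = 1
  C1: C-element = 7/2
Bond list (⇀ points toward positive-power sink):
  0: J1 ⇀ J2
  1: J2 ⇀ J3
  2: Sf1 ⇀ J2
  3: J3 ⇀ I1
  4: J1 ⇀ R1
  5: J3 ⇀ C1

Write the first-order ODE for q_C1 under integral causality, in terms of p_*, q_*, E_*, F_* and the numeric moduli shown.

dq_C1/dt = F_Sf1 - p_I1/4 - 2*q_C1/7

b2 →Sf1  (Sf1: flow source, stroke at near end)
b3 →I1  (I1 outputs flow p/I1)
b5 →J3  (prefer integral on C1)
b1 →J2  (J3: bond 5 brought effort, rest push out)
b0 →J1  (J2 effort already set via bond 1)
b4 →R1  (J1 needs exactly one f-in)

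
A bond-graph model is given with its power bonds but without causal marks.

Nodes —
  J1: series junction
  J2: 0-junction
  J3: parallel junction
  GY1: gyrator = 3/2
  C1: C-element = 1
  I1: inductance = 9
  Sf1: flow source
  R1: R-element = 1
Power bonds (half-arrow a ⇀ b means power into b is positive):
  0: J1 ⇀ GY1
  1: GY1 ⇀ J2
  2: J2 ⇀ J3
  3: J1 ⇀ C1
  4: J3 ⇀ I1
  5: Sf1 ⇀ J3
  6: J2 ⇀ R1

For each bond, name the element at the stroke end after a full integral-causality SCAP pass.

#0 stroke→GY1
#1 stroke→GY1
#2 stroke→J3
#3 stroke→J1
#4 stroke→I1
#5 stroke→Sf1
#6 stroke→J2

#5 stroke→Sf1  (source Sf1 imposes f)
#3 stroke→J1  (C1: C, integral causality)
#0 stroke→GY1  (closing 1-jn rule on J1)
#1 stroke→GY1  (GY1: gyrator matches bond 0)
#4 stroke→I1  (I1 integral (f out))
#2 stroke→J3  (J3: last free bond brings effort in)
#6 stroke→J2  (J2: last free bond brings effort in)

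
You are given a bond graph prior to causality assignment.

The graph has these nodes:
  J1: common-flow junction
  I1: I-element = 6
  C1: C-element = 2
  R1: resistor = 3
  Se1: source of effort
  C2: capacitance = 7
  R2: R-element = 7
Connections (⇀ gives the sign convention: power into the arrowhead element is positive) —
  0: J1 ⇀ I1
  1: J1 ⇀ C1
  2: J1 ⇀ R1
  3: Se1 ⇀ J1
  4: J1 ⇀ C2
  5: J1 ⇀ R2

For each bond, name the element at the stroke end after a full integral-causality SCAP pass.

bond 3 |J1  (Se1 fixes effort; stroke away)
bond 0 |I1  (I1 integral (f out))
bond 1 |J1  (1-jn J1 has f-setter on 0)
bond 2 |J1  (common-f at J1 fixed by 0)
bond 4 |J1  (J1: bond 0 brought flow, rest push out)
bond 5 |J1  (1-jn J1 has f-setter on 0)

b0 stroke→I1
b1 stroke→J1
b2 stroke→J1
b3 stroke→J1
b4 stroke→J1
b5 stroke→J1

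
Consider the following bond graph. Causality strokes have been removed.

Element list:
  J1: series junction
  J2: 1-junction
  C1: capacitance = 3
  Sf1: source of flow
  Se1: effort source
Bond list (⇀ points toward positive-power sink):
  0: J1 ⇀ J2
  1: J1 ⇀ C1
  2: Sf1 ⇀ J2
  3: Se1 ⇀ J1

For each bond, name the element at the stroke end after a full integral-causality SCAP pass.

bond 2 stroke→Sf1  (Sf1: flow source, stroke at near end)
bond 3 stroke→J1  (source Se1 imposes e)
bond 0 stroke→J2  (J2 flow already set via bond 2)
bond 1 stroke→J1  (common-f at J1 fixed by 0)

β0 stroke→J2
β1 stroke→J1
β2 stroke→Sf1
β3 stroke→J1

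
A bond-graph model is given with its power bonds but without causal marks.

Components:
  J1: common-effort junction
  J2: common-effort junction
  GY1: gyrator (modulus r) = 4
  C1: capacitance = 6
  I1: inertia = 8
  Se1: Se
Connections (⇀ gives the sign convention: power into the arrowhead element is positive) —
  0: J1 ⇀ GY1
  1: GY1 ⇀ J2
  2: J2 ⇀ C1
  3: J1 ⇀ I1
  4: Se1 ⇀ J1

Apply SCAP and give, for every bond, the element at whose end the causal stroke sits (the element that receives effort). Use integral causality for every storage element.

β4 stroke at J1  (Se1: effort source, stroke at far end)
β0 stroke at GY1  (J1 effort already set via bond 4)
β3 stroke at I1  (J1 effort already set via bond 4)
β1 stroke at GY1  (GY1: gyrator matches bond 0)
β2 stroke at J2  (only one effort-in slot at J2)

b0 stroke at GY1
b1 stroke at GY1
b2 stroke at J2
b3 stroke at I1
b4 stroke at J1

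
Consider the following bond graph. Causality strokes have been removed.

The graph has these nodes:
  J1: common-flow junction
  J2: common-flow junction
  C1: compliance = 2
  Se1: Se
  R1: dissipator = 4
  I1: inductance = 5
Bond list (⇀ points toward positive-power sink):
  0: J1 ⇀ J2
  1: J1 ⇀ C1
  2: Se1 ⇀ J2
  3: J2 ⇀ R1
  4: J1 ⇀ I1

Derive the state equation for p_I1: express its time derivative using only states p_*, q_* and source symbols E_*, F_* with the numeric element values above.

β2 stroke→J2  (Se1 (Se) sets effort on bond)
β1 stroke→J1  (C1 integral (e out))
β4 stroke→I1  (I1: I, integral causality)
β0 stroke→J1  (1-jn J1 has f-setter on 4)
β3 stroke→J2  (common-f at J2 fixed by 0)

dp_I1/dt = E_Se1 - 4*p_I1/5 - q_C1/2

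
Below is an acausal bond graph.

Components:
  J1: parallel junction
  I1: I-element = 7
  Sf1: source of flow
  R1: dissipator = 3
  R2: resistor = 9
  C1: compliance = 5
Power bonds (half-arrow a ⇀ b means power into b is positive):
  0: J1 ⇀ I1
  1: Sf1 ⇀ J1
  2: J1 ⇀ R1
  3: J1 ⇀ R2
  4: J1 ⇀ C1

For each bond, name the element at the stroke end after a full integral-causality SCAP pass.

b1 stroke at Sf1  (Sf1 fixes flow; stroke at Sf1)
b0 stroke at I1  (I1 outputs flow p/I1)
b4 stroke at J1  (prefer integral on C1)
b2 stroke at R1  (J1 effort already set via bond 4)
b3 stroke at R2  (J1 effort already set via bond 4)

β0 →I1
β1 →Sf1
β2 →R1
β3 →R2
β4 →J1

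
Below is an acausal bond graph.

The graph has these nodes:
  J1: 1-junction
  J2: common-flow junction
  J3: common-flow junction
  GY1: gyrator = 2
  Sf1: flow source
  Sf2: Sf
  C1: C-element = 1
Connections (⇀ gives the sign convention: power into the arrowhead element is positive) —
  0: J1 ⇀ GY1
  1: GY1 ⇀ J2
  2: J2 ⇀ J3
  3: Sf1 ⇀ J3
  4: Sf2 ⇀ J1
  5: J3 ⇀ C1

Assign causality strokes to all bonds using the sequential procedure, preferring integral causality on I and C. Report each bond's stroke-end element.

#3 stroke→Sf1  (Sf1 fixes flow; stroke at Sf1)
#4 stroke→Sf2  (Sf2: flow source, stroke at near end)
#0 stroke→J1  (J1 flow already set via bond 4)
#2 stroke→J3  (J3: bond 3 brought flow, rest push out)
#5 stroke→J3  (J3 flow already set via bond 3)
#1 stroke→J2  (GY1 both-in/both-out from 0)

bond 0 stroke at J1
bond 1 stroke at J2
bond 2 stroke at J3
bond 3 stroke at Sf1
bond 4 stroke at Sf2
bond 5 stroke at J3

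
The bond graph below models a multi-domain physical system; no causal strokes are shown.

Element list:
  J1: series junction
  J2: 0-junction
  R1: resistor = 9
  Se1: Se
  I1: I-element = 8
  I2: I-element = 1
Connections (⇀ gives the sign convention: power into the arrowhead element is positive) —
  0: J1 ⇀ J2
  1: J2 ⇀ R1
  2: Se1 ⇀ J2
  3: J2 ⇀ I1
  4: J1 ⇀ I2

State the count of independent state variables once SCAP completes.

#2 stroke→J2  (Se1 fixes effort; stroke away)
#0 stroke→J1  (J2: bond 2 brought effort, rest push out)
#1 stroke→R1  (J2 effort already set via bond 2)
#3 stroke→I1  (common-e at J2 fixed by 2)
#4 stroke→I2  (closing 1-jn rule on J1)

2  (I1, I2 all integral)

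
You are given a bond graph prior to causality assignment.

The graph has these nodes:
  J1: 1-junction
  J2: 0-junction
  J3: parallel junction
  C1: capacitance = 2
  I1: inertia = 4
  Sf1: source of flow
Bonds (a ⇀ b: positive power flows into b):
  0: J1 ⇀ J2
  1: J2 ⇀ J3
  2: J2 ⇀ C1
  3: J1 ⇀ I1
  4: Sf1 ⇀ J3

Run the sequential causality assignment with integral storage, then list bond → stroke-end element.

#4 stroke→Sf1  (Sf1 (Sf) sets flow on bond)
#1 stroke→J3  (J3 needs exactly one e-in)
#2 stroke→J2  (prefer integral on C1)
#0 stroke→J1  (common-e at J2 fixed by 2)
#3 stroke→I1  (closing 1-jn rule on J1)

#0 stroke at J1
#1 stroke at J3
#2 stroke at J2
#3 stroke at I1
#4 stroke at Sf1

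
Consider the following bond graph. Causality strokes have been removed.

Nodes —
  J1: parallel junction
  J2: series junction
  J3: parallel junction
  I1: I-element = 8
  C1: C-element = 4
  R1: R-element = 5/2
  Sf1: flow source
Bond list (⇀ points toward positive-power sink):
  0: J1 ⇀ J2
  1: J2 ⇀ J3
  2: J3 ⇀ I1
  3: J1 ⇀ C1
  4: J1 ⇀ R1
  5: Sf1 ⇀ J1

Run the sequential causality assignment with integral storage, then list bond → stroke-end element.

#5 stroke at Sf1  (source Sf1 imposes f)
#2 stroke at I1  (I1 outputs flow p/I1)
#1 stroke at J3  (closing 0-jn rule on J3)
#0 stroke at J2  (J2: bond 1 brought flow, rest push out)
#3 stroke at J1  (prefer integral on C1)
#4 stroke at R1  (J1 effort already set via bond 3)

b0 stroke at J2
b1 stroke at J3
b2 stroke at I1
b3 stroke at J1
b4 stroke at R1
b5 stroke at Sf1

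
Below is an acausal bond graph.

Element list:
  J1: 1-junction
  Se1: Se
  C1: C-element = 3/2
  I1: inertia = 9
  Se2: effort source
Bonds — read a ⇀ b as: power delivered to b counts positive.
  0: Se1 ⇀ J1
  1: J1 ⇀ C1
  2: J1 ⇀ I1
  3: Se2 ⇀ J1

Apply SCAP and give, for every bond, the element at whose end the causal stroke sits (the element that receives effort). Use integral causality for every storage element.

β0 stroke→J1
β1 stroke→J1
β2 stroke→I1
β3 stroke→J1

b0 →J1  (Se1 fixes effort; stroke away)
b3 →J1  (Se2: effort source, stroke at far end)
b1 →J1  (prefer integral on C1)
b2 →I1  (J1 needs exactly one f-in)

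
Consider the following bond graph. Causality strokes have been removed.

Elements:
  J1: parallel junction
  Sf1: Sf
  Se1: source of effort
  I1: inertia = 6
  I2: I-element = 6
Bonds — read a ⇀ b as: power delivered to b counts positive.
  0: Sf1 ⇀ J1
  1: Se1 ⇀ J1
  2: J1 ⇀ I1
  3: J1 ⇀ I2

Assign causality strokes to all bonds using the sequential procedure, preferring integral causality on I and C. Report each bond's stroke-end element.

b0 stroke→Sf1
b1 stroke→J1
b2 stroke→I1
b3 stroke→I2

β0 →Sf1  (Sf1 (Sf) sets flow on bond)
β1 →J1  (Se1: effort source, stroke at far end)
β2 →I1  (J1: bond 1 brought effort, rest push out)
β3 →I2  (J1: bond 1 brought effort, rest push out)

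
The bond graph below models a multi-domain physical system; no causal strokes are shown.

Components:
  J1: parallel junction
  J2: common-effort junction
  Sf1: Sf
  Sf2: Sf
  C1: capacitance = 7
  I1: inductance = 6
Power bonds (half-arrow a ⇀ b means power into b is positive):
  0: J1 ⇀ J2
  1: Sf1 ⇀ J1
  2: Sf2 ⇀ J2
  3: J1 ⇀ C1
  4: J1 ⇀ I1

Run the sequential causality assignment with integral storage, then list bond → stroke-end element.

bond 1 |Sf1  (source Sf1 imposes f)
bond 2 |Sf2  (Sf2: flow source, stroke at near end)
bond 0 |J2  (only one effort-in slot at J2)
bond 3 |J1  (prefer integral on C1)
bond 4 |I1  (J1: bond 3 brought effort, rest push out)

β0 stroke→J2
β1 stroke→Sf1
β2 stroke→Sf2
β3 stroke→J1
β4 stroke→I1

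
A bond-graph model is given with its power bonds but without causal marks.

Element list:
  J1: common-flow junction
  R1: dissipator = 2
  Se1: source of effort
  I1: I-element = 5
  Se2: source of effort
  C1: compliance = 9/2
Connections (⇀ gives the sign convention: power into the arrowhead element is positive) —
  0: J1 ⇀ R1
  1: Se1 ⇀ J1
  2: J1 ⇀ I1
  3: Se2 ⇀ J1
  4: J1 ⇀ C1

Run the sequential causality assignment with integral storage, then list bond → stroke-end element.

#1 |J1  (source Se1 imposes e)
#3 |J1  (Se2: effort source, stroke at far end)
#2 |I1  (prefer integral on I1)
#0 |J1  (J1: bond 2 brought flow, rest push out)
#4 |J1  (J1: bond 2 brought flow, rest push out)

β0 →J1
β1 →J1
β2 →I1
β3 →J1
β4 →J1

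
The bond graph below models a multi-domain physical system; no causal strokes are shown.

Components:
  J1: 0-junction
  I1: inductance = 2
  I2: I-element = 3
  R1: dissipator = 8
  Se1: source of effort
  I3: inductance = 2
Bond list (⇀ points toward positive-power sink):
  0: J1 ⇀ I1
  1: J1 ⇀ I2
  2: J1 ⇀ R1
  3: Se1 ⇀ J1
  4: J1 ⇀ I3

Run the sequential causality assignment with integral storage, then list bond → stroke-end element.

#3 →J1  (Se1 fixes effort; stroke away)
#0 →I1  (0-jn J1 has e-setter on 3)
#1 →I2  (common-e at J1 fixed by 3)
#2 →R1  (common-e at J1 fixed by 3)
#4 →I3  (common-e at J1 fixed by 3)

#0 stroke→I1
#1 stroke→I2
#2 stroke→R1
#3 stroke→J1
#4 stroke→I3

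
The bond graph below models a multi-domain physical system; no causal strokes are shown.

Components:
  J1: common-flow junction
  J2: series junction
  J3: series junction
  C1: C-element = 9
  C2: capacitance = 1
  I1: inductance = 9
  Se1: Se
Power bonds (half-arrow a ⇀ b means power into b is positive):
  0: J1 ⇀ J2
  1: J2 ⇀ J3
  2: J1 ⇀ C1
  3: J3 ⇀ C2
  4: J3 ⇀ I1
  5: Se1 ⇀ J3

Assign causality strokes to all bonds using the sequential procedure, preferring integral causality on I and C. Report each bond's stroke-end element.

bond 5 →J3  (Se1 (Se) sets effort on bond)
bond 2 →J1  (C1 outputs effort q/C1)
bond 0 →J2  (closing 1-jn rule on J1)
bond 1 →J3  (only one flow-in slot at J2)
bond 3 →J3  (C2 integral (e out))
bond 4 →I1  (J3 needs exactly one f-in)

β0 stroke→J2
β1 stroke→J3
β2 stroke→J1
β3 stroke→J3
β4 stroke→I1
β5 stroke→J3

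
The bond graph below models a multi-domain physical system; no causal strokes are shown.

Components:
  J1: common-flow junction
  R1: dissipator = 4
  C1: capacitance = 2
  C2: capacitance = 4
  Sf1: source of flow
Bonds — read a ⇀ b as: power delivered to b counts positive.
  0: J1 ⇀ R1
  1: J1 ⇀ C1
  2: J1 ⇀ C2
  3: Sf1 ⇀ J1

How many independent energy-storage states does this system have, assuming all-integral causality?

2  (C1, C2 all integral)

β3 →Sf1  (Sf1: flow source, stroke at near end)
β0 →J1  (J1 flow already set via bond 3)
β1 →J1  (J1 flow already set via bond 3)
β2 →J1  (1-jn J1 has f-setter on 3)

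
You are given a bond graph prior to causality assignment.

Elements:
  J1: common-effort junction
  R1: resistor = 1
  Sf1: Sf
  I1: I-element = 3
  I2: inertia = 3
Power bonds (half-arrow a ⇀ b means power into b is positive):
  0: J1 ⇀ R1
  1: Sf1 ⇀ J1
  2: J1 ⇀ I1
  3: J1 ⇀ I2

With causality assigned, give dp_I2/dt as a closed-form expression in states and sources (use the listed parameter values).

dp_I2/dt = F_Sf1 - p_I1/3 - p_I2/3

#1 →Sf1  (source Sf1 imposes f)
#2 →I1  (prefer integral on I1)
#3 →I2  (I2 integral (f out))
#0 →J1  (only one effort-in slot at J1)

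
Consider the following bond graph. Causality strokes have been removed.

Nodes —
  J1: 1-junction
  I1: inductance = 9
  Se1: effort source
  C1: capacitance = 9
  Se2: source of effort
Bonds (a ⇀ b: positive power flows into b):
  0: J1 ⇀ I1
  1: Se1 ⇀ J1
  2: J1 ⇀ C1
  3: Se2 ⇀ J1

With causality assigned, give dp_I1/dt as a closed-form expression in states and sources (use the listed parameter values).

#1 →J1  (source Se1 imposes e)
#3 →J1  (Se2: effort source, stroke at far end)
#0 →I1  (I1 outputs flow p/I1)
#2 →J1  (J1: bond 0 brought flow, rest push out)

dp_I1/dt = E_Se1 + E_Se2 - q_C1/9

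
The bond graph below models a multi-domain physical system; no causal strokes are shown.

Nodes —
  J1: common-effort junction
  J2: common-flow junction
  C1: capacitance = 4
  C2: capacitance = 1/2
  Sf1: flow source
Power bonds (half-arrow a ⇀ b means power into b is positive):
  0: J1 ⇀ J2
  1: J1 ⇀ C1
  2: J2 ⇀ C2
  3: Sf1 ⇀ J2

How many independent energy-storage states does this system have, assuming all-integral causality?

#3 stroke→Sf1  (Sf1 fixes flow; stroke at Sf1)
#0 stroke→J2  (J2: bond 3 brought flow, rest push out)
#2 stroke→J2  (1-jn J2 has f-setter on 3)
#1 stroke→J1  (closing 0-jn rule on J1)

2  (C1, C2 all integral)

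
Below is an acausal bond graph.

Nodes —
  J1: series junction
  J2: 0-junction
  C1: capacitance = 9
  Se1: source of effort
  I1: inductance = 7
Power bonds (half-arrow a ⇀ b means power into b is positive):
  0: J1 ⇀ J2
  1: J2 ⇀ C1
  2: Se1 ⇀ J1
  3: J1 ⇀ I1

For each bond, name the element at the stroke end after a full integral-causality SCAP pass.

β0 →J1
β1 →J2
β2 →J1
β3 →I1

#2 |J1  (Se1 (Se) sets effort on bond)
#1 |J2  (prefer integral on C1)
#0 |J1  (0-jn J2 has e-setter on 1)
#3 |I1  (J1 needs exactly one f-in)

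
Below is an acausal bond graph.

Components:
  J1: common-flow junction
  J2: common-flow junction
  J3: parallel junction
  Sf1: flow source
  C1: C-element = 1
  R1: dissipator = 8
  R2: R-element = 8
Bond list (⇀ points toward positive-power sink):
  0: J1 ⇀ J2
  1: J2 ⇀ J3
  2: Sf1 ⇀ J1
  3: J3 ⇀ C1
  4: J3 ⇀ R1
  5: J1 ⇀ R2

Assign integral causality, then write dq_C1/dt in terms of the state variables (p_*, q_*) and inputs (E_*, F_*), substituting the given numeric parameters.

b2 →Sf1  (Sf1 fixes flow; stroke at Sf1)
b0 →J1  (J1: bond 2 brought flow, rest push out)
b5 →J1  (common-f at J1 fixed by 2)
b1 →J2  (common-f at J2 fixed by 0)
b3 →J3  (C1 integral (e out))
b4 →R1  (0-jn J3 has e-setter on 3)

dq_C1/dt = F_Sf1 - q_C1/8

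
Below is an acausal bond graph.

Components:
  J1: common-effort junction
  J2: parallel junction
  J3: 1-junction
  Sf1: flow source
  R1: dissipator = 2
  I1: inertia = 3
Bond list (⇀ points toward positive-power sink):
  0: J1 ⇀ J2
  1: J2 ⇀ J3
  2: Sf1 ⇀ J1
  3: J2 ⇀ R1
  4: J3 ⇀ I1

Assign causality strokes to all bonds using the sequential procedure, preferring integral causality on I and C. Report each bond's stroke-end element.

bond 2 stroke→Sf1  (Sf1 (Sf) sets flow on bond)
bond 0 stroke→J1  (closing 0-jn rule on J1)
bond 4 stroke→I1  (I1: I, integral causality)
bond 1 stroke→J3  (common-f at J3 fixed by 4)
bond 3 stroke→J2  (J2: last free bond brings effort in)

b0 stroke at J1
b1 stroke at J3
b2 stroke at Sf1
b3 stroke at J2
b4 stroke at I1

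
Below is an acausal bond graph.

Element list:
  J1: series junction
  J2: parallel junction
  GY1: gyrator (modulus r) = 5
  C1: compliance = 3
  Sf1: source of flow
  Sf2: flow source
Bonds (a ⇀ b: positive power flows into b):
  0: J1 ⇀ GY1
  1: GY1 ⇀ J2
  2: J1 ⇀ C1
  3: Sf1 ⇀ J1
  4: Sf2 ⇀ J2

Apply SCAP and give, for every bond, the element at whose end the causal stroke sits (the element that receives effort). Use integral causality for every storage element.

b3 |Sf1  (Sf1: flow source, stroke at near end)
b4 |Sf2  (Sf2 (Sf) sets flow on bond)
b0 |J1  (J1 flow already set via bond 3)
b2 |J1  (J1: bond 3 brought flow, rest push out)
b1 |J2  (only one effort-in slot at J2)

bond 0 →J1
bond 1 →J2
bond 2 →J1
bond 3 →Sf1
bond 4 →Sf2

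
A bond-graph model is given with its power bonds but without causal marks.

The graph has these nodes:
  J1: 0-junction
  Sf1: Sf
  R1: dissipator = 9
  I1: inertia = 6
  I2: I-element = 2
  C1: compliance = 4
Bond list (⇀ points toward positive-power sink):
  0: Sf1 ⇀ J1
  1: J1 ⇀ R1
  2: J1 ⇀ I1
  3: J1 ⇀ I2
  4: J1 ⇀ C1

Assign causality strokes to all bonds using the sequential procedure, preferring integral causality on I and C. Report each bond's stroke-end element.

#0 |Sf1  (Sf1: flow source, stroke at near end)
#2 |I1  (I1 outputs flow p/I1)
#3 |I2  (prefer integral on I2)
#4 |J1  (C1 integral (e out))
#1 |R1  (J1: bond 4 brought effort, rest push out)

bond 0 stroke at Sf1
bond 1 stroke at R1
bond 2 stroke at I1
bond 3 stroke at I2
bond 4 stroke at J1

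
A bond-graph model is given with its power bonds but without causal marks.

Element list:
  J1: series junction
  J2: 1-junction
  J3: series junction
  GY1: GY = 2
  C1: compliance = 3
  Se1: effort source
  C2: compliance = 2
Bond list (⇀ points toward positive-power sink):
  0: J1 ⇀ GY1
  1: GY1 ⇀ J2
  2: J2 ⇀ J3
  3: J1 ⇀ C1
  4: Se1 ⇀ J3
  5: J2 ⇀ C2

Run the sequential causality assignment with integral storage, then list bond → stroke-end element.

b0 |GY1
b1 |GY1
b2 |J2
b3 |J1
b4 |J3
b5 |J2

b4 stroke→J3  (Se1 fixes effort; stroke away)
b2 stroke→J2  (J3 needs exactly one f-in)
b3 stroke→J1  (C1 outputs effort q/C1)
b0 stroke→GY1  (closing 1-jn rule on J1)
b1 stroke→GY1  (GY1 both-in/both-out from 0)
b5 stroke→J2  (J2: bond 1 brought flow, rest push out)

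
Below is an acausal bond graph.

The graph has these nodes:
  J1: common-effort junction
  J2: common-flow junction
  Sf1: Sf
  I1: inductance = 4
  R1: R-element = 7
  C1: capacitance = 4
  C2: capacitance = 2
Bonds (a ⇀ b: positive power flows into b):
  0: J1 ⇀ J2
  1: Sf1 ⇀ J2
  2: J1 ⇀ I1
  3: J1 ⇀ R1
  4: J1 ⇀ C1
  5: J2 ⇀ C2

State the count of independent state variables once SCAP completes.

#1 →Sf1  (Sf1 (Sf) sets flow on bond)
#0 →J2  (J2 flow already set via bond 1)
#5 →J2  (J2 flow already set via bond 1)
#2 →I1  (prefer integral on I1)
#4 →J1  (C1 integral (e out))
#3 →R1  (J1 effort already set via bond 4)

3  (C1, C2, I1 all integral)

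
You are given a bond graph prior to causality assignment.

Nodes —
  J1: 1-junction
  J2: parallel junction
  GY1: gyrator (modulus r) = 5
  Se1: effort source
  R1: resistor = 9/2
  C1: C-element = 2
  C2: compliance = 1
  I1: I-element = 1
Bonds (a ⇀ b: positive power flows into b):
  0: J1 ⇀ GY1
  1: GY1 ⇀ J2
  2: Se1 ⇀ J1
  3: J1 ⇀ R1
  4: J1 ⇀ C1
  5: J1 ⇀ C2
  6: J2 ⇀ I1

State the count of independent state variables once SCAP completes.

b2 stroke at J1  (Se1 fixes effort; stroke away)
b4 stroke at J1  (C1 outputs effort q/C1)
b5 stroke at J1  (C2 outputs effort q/C2)
b6 stroke at I1  (I1: I, integral causality)
b1 stroke at J2  (J2 needs exactly one e-in)
b0 stroke at J1  (through GY1, causality inverts; strokes same side of GY1)
b3 stroke at R1  (J1 needs exactly one f-in)

3  (C1, C2, I1 all integral)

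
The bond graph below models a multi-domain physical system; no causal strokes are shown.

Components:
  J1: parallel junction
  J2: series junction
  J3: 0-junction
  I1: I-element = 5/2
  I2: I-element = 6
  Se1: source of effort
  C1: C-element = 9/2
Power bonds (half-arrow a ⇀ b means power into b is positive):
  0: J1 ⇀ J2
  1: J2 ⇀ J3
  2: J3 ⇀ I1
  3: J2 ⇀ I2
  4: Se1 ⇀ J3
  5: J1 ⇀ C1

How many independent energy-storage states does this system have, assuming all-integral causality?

#4 |J3  (Se1 fixes effort; stroke away)
#1 |J2  (common-e at J3 fixed by 4)
#2 |I1  (0-jn J3 has e-setter on 4)
#3 |I2  (I2: I, integral causality)
#0 |J2  (1-jn J2 has f-setter on 3)
#5 |J1  (only one effort-in slot at J1)

3  (C1, I1, I2 all integral)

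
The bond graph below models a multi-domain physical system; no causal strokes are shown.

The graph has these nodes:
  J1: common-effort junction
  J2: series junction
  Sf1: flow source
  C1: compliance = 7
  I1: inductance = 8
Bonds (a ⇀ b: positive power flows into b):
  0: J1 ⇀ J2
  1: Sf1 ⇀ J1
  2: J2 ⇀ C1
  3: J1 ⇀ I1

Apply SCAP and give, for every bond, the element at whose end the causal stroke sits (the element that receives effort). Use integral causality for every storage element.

β0 stroke→J1
β1 stroke→Sf1
β2 stroke→J2
β3 stroke→I1

#1 stroke→Sf1  (Sf1: flow source, stroke at near end)
#2 stroke→J2  (C1 integral (e out))
#0 stroke→J1  (only one flow-in slot at J2)
#3 stroke→I1  (common-e at J1 fixed by 0)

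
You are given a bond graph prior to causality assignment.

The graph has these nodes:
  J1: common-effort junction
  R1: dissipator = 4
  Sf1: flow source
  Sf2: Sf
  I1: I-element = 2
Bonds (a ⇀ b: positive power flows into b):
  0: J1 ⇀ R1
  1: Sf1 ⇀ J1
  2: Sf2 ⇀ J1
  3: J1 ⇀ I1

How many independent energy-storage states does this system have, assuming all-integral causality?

bond 1 stroke→Sf1  (Sf1 (Sf) sets flow on bond)
bond 2 stroke→Sf2  (source Sf2 imposes f)
bond 3 stroke→I1  (I1 integral (f out))
bond 0 stroke→J1  (J1 needs exactly one e-in)

1  (I1 all integral)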